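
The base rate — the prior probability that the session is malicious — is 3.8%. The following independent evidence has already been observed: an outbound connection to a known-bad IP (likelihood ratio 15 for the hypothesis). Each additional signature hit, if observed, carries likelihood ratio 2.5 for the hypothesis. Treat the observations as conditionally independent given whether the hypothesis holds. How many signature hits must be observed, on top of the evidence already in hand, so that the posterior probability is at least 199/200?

7

Prior odds = 0.038/0.962 = 19/481.
Bayes factor of the evidence already in hand = 15.
Odds after that evidence = (19/481) × 15 = 285/481.
Target odds = 0.995/0.005 = 199.
Need 2.5ⁿ ≥ 199 ÷ (285/481) = 95719/285.
2.5⁶ = 244.140625 falls short of 95719/285 but 2.5⁷ = 610.3515625 reaches it, so n = 7.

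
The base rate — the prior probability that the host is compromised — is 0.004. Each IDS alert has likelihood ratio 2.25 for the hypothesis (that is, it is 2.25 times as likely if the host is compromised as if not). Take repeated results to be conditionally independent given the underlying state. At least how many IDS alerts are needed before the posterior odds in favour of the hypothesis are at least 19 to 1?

Prior odds: 0.004 ÷ 0.996 = 1/249.
Likelihood ratio per IDS alert = 2.25.
Target odds = 19.
Need (1/249) × 2.25ⁿ ≥ 19, i.e. 2.25ⁿ ≥ 4731.
2.25¹⁰ ≈3325.26 falls short of 4731 but 2.25¹¹ ≈7481.83 reaches it, so n = 11.

11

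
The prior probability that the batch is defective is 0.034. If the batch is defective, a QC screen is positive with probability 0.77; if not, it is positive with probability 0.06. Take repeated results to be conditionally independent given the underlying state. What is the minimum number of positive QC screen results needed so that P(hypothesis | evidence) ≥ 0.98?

Prior odds: 0.034 ÷ 0.966 = 17/483.
Likelihood ratio of a positive = 0.77/0.06 = 77/6.
Target posterior odds = 0.98/0.02 = 49.
Need (17/483) × (77/6)ⁿ ≥ 49, i.e. (77/6)ⁿ ≥ 23667/17.
(77/6)² = 5929/36 falls short of 23667/17 but (77/6)³ = 456533/216 reaches it, so n = 3.

3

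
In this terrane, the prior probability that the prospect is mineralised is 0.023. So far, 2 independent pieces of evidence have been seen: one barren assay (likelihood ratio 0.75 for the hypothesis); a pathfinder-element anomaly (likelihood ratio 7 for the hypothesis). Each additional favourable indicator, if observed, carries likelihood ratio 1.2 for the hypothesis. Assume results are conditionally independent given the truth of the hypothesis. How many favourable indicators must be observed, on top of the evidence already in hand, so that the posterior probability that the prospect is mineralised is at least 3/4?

18

Prior odds = 0.023/0.977 = 23/977.
Combined Bayes factor of the evidence already in hand = 0.75 × 7 = 5.25.
Odds after that evidence = (23/977) × 5.25 = 483/3908.
Target odds = 0.75/0.25 = 3.
Need 1.2ⁿ ≥ 3 ÷ (483/3908) = 3908/161.
1.2¹⁷ ≈22.1861 falls short of 3908/161 but 1.2¹⁸ ≈26.6233 reaches it, so n = 18.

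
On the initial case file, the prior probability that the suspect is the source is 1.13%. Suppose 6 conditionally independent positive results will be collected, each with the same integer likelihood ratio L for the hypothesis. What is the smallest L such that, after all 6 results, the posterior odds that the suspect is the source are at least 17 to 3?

3

Prior odds = 0.0113/0.9887 = 113/9887.
Target odds = 17/3.
Need L⁶ ≥ 17/3 ÷ (113/9887) = 168079/339.
2⁶ = 64 < 168079/339 ≤ 729 = 3⁶, so L = 3.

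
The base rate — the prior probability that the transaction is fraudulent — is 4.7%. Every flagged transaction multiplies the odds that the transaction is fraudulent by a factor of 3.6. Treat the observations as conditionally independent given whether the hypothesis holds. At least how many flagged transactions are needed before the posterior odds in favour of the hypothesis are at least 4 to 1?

4

Prior odds = 0.047/0.953 = 47/953.
Likelihood ratio per flagged transaction = 3.6.
Target odds = 4.
Require 3.6ⁿ ≥ 4 ÷ (47/953) = 3812/47.
3.6³ = 46.656 falls short of 3812/47 but 3.6⁴ = 167.9616 reaches it, so n = 4.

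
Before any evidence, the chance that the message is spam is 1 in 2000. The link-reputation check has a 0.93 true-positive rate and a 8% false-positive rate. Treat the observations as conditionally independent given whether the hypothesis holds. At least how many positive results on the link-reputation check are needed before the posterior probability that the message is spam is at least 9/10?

4

Prior odds: 0.0005 ÷ 0.9995 = 1/1999.
Likelihood ratio of a positive result = 0.93/0.08 = 11.625.
Target odds: 0.9 ÷ 0.1 = 9.
Need (1/1999) × 11.625ⁿ ≥ 9, i.e. 11.625ⁿ ≥ 17991.
11.625³ = 804357/512 falls short of 17991 but 11.625⁴ = 74805201/4096 reaches it, so n = 4.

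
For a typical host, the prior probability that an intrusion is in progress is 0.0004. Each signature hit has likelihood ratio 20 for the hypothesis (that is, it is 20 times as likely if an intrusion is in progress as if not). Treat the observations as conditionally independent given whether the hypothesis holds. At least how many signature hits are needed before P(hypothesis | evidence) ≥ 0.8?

Prior odds: 0.0004 ÷ 0.9996 = 1/2499.
Likelihood ratio per signature hit = 20.
Target odds: 0.8 ÷ 0.2 = 4.
Require 20ⁿ ≥ 4 ÷ (1/2499) = 9996.
20³ = 8000 falls short of 9996 but 20⁴ = 160000 reaches it, so n = 4.

4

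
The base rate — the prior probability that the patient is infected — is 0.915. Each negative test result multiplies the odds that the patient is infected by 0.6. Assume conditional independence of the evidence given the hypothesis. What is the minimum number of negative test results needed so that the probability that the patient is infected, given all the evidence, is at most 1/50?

Prior odds = 0.915/0.085 = 183/17.
Likelihood ratio per negative test result = 0.6.
Target odds: 0.02 ÷ 0.98 = 1/49.
Need (183/17) × 0.6ⁿ ≤ 1/49, i.e. 0.6ⁿ ≤ 17/8967.
0.6¹² = 531441/244140625 is still above 17/8967 but 0.6¹³ ≈0.00130607 is at or below it, so n = 13.

13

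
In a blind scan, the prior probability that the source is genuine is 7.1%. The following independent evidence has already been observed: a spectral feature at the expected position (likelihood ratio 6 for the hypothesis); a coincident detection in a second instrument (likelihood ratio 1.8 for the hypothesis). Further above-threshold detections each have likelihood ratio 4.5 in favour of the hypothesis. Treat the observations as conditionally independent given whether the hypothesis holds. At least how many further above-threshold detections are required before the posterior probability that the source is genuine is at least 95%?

Prior odds = 0.071/0.929 = 71/929.
Combined Bayes factor of the evidence already in hand = 6 × 1.8 = 10.8.
Odds after that evidence = (71/929) × 10.8 = 3834/4645.
Target odds = 0.95/0.05 = 19.
Need 4.5ⁿ ≥ 19 ÷ (3834/4645) = 88255/3834.
4.5² = 20.25 falls short of 88255/3834 but 4.5³ = 91.125 reaches it, so n = 3.

3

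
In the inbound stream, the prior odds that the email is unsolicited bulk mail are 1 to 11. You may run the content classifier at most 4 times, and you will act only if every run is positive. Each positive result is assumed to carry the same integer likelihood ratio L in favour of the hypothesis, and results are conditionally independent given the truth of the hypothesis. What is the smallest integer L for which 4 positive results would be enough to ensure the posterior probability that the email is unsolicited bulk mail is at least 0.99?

6

Prior odds = 1/11.
Target odds = 0.99/0.01 = 99.
Need L⁴ ≥ 99 ÷ (1/11) = 1089.
5⁴ = 625 < 1089 ≤ 1296 = 6⁴, so L = 6.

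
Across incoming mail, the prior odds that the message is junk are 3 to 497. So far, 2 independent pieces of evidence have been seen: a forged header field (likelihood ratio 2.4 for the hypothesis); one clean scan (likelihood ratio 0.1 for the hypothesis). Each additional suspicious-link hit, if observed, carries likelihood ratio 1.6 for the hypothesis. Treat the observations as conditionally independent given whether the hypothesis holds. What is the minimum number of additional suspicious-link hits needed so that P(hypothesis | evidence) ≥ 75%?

17

Prior odds = 3/497.
Combined Bayes factor of the evidence already in hand = 2.4 × 0.1 = 0.24.
Odds after that evidence = (3/497) × 0.24 = 18/12425.
Target odds = 0.75/0.25 = 3.
Need 1.6ⁿ ≥ 3 ÷ (18/12425) = 12425/6.
1.6¹⁶ ≈1844.67 falls short of 12425/6 but 1.6¹⁷ ≈2951.48 reaches it, so n = 17.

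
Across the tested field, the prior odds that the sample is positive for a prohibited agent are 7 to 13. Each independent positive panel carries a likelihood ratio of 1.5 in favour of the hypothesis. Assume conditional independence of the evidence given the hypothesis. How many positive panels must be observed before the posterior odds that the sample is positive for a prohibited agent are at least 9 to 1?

Prior odds = 7/13.
Likelihood ratio per positive panel = 1.5.
Target odds = 9.
Require 1.5ⁿ ≥ 9 ÷ (7/13) = 117/7.
1.5⁶ = 11.390625 falls short of 117/7 but 1.5⁷ = 17.0859375 reaches it, so n = 7.

7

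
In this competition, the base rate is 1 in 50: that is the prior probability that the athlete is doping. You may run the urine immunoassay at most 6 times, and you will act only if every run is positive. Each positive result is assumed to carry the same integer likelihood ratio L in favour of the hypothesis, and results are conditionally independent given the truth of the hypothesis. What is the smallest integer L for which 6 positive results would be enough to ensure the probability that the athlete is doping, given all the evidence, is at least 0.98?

4

Prior odds = 0.02/0.98 = 1/49.
Target odds = 0.98/0.02 = 49.
Need L⁶ ≥ 49 ÷ (1/49) = 2401.
3⁶ = 729 < 2401 ≤ 4096 = 4⁶, so L = 4.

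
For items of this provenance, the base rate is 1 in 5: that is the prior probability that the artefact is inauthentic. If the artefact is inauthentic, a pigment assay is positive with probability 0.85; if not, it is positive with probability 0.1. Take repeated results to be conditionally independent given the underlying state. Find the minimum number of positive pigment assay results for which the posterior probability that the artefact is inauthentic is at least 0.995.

Prior odds = 0.2/0.8 = 0.25.
Likelihood ratio of a positive = 0.85/0.1 = 8.5.
Target odds: 0.995 ÷ 0.005 = 199.
Require 8.5ⁿ ≥ 199 ÷ 0.25 = 796.
8.5³ = 614.125 falls short of 796 but 8.5⁴ = 5220.0625 reaches it, so n = 4.

4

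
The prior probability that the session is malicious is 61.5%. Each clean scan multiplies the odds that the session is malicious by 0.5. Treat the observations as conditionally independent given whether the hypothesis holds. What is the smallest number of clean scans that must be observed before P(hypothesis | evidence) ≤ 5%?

Prior odds = 0.615/0.385 = 123/77.
Likelihood ratio per clean scan = 0.5.
Target odds: 0.05 ÷ 0.95 = 1/19.
Need (123/77) × 0.5ⁿ ≤ 1/19, i.e. 0.5ⁿ ≤ 77/2337.
0.5⁴ = 0.0625 is still above 77/2337 but 0.5⁵ = 0.03125 is at or below it, so n = 5.

5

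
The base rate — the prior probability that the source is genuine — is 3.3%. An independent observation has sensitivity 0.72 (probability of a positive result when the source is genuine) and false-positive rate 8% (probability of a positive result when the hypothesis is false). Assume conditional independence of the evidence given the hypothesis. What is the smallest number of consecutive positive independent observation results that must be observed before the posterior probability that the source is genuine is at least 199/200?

Prior odds: 0.033 ÷ 0.967 = 33/967.
Likelihood ratio of a positive result = 0.72/0.08 = 9.
Target odds: 0.995 ÷ 0.005 = 199.
Need (33/967) × 9ⁿ ≥ 199, i.e. 9ⁿ ≥ 192433/33.
9³ = 729 falls short of 192433/33 but 9⁴ = 6561 reaches it, so n = 4.

4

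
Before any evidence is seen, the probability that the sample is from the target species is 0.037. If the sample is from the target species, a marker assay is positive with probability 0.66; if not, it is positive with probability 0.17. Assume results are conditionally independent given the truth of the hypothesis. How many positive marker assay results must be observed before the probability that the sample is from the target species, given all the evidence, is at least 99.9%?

8

Prior odds: 0.037 ÷ 0.963 = 37/963.
Likelihood ratio of a positive = 0.66/0.17 = 66/17.
Target odds: 0.999 ÷ 0.001 = 999.
Require (66/17)ⁿ ≥ 999 ÷ (37/963) = 26001.
(66/17)⁷ ≈13294.3 falls short of 26001 but (66/17)⁸ ≈51613.1 reaches it, so n = 8.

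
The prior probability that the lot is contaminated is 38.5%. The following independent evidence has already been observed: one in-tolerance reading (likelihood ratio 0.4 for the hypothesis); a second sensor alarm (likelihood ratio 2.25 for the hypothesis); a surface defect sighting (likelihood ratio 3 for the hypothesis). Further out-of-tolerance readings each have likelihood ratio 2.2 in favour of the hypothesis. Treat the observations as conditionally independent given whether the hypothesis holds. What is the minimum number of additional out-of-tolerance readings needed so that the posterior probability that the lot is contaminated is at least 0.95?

Prior odds = 0.385/0.615 = 77/123.
Combined Bayes factor of the evidence already in hand = 0.4 × 2.25 × 3 = 2.7.
Odds after that evidence = (77/123) × 2.7 = 693/410.
Target odds = 0.95/0.05 = 19.
Need 2.2ⁿ ≥ 19 ÷ (693/410) = 7790/693.
2.2³ = 10.648 falls short of 7790/693 but 2.2⁴ = 23.4256 reaches it, so n = 4.

4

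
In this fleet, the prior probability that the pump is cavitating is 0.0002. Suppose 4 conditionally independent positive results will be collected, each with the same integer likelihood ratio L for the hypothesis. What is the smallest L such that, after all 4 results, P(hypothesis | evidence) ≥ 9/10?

Prior odds = 0.0002/0.9998 = 1/4999.
Target odds = 0.9/0.1 = 9.
Need L⁴ ≥ 9 ÷ (1/4999) = 44991.
14⁴ = 38416 < 44991 ≤ 50625 = 15⁴, so L = 15.

15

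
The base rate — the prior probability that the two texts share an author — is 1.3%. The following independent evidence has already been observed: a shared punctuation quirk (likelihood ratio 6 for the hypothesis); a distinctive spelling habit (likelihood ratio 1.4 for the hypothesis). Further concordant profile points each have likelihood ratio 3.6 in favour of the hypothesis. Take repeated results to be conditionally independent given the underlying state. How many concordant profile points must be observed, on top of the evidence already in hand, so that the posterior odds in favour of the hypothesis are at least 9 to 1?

4

Prior odds = 0.013/0.987 = 13/987.
Combined Bayes factor of the evidence already in hand = 6 × 1.4 = 8.4.
Odds after that evidence = (13/987) × 8.4 = 26/235.
Target odds = 9.
Need 3.6ⁿ ≥ 9 ÷ (26/235) = 2115/26.
3.6³ = 46.656 falls short of 2115/26 but 3.6⁴ = 167.9616 reaches it, so n = 4.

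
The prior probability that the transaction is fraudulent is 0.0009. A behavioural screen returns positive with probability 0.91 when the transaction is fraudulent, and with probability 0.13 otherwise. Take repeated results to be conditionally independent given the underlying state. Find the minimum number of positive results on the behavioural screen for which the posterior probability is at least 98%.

Prior odds: 0.0009 ÷ 0.9991 = 9/9991.
Likelihood ratio of a positive result = 0.91/0.13 = 7.
Target odds: 0.98 ÷ 0.02 = 49.
Need (9/9991) × 7ⁿ ≥ 49, i.e. 7ⁿ ≥ 489559/9.
7⁵ = 16807 falls short of 489559/9 but 7⁶ = 117649 reaches it, so n = 6.

6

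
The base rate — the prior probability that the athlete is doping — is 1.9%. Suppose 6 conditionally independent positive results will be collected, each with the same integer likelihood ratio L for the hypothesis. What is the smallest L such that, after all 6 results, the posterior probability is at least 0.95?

4

Prior odds = 0.019/0.981 = 19/981.
Target odds = 0.95/0.05 = 19.
Need L⁶ ≥ 19 ÷ (19/981) = 981.
3⁶ = 729 < 981 ≤ 4096 = 4⁶, so L = 4.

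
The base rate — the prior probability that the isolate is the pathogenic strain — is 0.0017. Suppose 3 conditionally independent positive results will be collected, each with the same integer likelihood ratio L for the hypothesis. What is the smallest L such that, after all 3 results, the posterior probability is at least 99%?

39

Prior odds = 0.0017/0.9983 = 17/9983.
Target odds = 0.99/0.01 = 99.
Need L³ ≥ 99 ÷ (17/9983) = 988317/17.
38³ = 54872 < 988317/17 ≤ 59319 = 39³, so L = 39.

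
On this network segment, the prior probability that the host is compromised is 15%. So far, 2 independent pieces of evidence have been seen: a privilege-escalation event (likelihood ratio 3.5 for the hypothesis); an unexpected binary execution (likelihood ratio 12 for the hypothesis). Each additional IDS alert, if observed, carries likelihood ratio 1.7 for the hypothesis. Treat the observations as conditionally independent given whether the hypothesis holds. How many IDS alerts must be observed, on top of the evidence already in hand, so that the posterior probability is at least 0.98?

Prior odds = 0.15/0.85 = 3/17.
Combined Bayes factor of the evidence already in hand = 3.5 × 12 = 42.
Odds after that evidence = (3/17) × 42 = 126/17.
Target odds = 0.98/0.02 = 49.
Need 1.7ⁿ ≥ 49 ÷ (126/17) = 119/18.
1.7³ = 4.913 falls short of 119/18 but 1.7⁴ = 8.3521 reaches it, so n = 4.

4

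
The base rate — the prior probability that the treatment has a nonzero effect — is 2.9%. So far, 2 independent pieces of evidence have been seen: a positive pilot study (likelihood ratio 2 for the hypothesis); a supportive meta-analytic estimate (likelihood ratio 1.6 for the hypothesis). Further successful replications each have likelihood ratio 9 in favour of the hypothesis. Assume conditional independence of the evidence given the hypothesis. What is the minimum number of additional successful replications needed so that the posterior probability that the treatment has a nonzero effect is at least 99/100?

Prior odds = 0.029/0.971 = 29/971.
Combined Bayes factor of the evidence already in hand = 2 × 1.6 = 3.2.
Odds after that evidence = (29/971) × 3.2 = 464/4855.
Target odds = 0.99/0.01 = 99.
Need 9ⁿ ≥ 99 ÷ (464/4855) = 480645/464.
9³ = 729 falls short of 480645/464 but 9⁴ = 6561 reaches it, so n = 4.

4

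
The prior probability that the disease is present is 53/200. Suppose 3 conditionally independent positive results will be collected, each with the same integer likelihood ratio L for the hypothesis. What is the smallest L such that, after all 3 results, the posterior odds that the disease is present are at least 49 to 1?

6

Prior odds = 0.265/0.735 = 53/147.
Target odds = 49.
Need L³ ≥ 49 ÷ (53/147) = 7203/53.
5³ = 125 < 7203/53 ≤ 216 = 6³, so L = 6.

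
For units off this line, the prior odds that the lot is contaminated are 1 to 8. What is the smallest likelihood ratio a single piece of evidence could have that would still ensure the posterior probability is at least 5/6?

40

Prior odds = 0.125.
Target odds = (5/6)/(1/6) = 5.
Required Bayes factor = 5 ÷ 0.125 = 40.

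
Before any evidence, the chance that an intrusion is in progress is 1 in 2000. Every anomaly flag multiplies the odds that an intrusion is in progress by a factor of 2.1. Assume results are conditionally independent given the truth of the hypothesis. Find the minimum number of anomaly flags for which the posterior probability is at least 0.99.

Prior odds = 0.0005/0.9995 = 1/1999.
Likelihood ratio per anomaly flag = 2.1.
Target posterior odds = 0.99/0.01 = 99.
Require 2.1ⁿ ≥ 99 ÷ (1/1999) = 197901.
2.1¹⁶ ≈143057 falls short of 197901 but 2.1¹⁷ ≈300419 reaches it, so n = 17.

17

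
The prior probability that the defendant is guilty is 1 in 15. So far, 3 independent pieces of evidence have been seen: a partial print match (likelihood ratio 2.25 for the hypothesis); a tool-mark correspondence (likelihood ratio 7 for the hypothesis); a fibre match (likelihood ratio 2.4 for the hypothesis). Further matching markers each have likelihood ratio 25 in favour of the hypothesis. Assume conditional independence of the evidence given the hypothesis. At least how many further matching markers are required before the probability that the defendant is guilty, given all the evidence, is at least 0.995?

Prior odds = (1/15)/(14/15) = 1/14.
Combined Bayes factor of the evidence already in hand = 2.25 × 7 × 2.4 = 37.8.
Odds after that evidence = (1/14) × 37.8 = 2.7.
Target odds = 0.995/0.005 = 199.
Need 25ⁿ ≥ 199 ÷ 2.7 = 1990/27.
25¹ = 25 falls short of 1990/27 but 25² = 625 reaches it, so n = 2.

2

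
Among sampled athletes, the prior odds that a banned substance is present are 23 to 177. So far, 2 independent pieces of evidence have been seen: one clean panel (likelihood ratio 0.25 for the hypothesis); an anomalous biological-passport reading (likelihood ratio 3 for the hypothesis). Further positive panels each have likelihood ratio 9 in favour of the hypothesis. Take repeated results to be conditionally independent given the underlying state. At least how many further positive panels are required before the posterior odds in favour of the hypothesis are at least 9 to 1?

3

Prior odds = 23/177.
Combined Bayes factor of the evidence already in hand = 0.25 × 3 = 0.75.
Odds after that evidence = (23/177) × 0.75 = 23/236.
Target odds = 9.
Need 9ⁿ ≥ 9 ÷ (23/236) = 2124/23.
9² = 81 falls short of 2124/23 but 9³ = 729 reaches it, so n = 3.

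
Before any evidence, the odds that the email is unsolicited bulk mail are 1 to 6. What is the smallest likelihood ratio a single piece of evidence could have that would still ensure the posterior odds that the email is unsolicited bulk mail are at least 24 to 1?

144

Prior odds = 1/6.
Target odds = 24.
Required Bayes factor = 24 ÷ (1/6) = 144.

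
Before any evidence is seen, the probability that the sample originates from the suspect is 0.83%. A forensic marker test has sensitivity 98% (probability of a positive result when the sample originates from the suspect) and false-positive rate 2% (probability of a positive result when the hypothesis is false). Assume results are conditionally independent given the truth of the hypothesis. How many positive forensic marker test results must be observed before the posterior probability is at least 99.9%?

Prior odds: 0.0083 ÷ 0.9917 = 83/9917.
Likelihood ratio of a positive result = 0.98/0.02 = 49.
Target posterior odds = 0.999/0.001 = 999.
Need (83/9917) × 49ⁿ ≥ 999, i.e. 49ⁿ ≥ 9907083/83.
49³ = 117649 falls short of 9907083/83 but 49⁴ = 5764801 reaches it, so n = 4.

4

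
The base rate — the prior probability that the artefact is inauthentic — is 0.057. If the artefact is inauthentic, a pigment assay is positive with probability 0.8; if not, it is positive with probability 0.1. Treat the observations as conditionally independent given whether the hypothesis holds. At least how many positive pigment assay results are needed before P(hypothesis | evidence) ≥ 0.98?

Prior odds: 0.057 ÷ 0.943 = 57/943.
Likelihood ratio of a positive = 0.8/0.1 = 8.
Target posterior odds = 0.98/0.02 = 49.
Require 8ⁿ ≥ 49 ÷ (57/943) = 46207/57.
8³ = 512 falls short of 46207/57 but 8⁴ = 4096 reaches it, so n = 4.

4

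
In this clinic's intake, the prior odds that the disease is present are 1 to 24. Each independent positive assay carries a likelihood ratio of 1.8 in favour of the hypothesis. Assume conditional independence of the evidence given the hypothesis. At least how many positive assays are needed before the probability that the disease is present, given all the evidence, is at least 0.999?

Prior odds = 1/24.
Likelihood ratio per positive assay = 1.8.
Target odds: 0.999 ÷ 0.001 = 999.
Need (1/24) × 1.8ⁿ ≥ 999, i.e. 1.8ⁿ ≥ 23976.
1.8¹⁷ ≈21859.1 falls short of 23976 but 1.8¹⁸ ≈39346.4 reaches it, so n = 18.

18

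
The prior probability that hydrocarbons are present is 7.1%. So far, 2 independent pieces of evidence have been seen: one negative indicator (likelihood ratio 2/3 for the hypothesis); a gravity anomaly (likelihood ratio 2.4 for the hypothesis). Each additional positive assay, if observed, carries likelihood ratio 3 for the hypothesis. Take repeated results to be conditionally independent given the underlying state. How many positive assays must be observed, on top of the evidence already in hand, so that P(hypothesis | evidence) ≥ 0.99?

Prior odds = 0.071/0.929 = 71/929.
Combined Bayes factor of the evidence already in hand = (2/3) × 2.4 = 1.6.
Odds after that evidence = (71/929) × 1.6 = 568/4645.
Target odds = 0.99/0.01 = 99.
Need 3ⁿ ≥ 99 ÷ (568/4645) = 459855/568.
3⁶ = 729 falls short of 459855/568 but 3⁷ = 2187 reaches it, so n = 7.

7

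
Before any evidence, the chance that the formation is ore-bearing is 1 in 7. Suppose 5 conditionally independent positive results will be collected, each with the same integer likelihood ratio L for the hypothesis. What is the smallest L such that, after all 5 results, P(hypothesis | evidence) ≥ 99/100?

Prior odds = (1/7)/(6/7) = 1/6.
Target odds = 0.99/0.01 = 99.
Need L⁵ ≥ 99 ÷ (1/6) = 594.
3⁵ = 243 < 594 ≤ 1024 = 4⁵, so L = 4.

4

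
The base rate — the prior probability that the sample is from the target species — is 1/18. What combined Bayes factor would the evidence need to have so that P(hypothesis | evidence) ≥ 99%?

Prior odds = (1/18)/(17/18) = 1/17.
Target odds = 0.99/0.01 = 99.
Required Bayes factor = 99 ÷ (1/17) = 1683.

1683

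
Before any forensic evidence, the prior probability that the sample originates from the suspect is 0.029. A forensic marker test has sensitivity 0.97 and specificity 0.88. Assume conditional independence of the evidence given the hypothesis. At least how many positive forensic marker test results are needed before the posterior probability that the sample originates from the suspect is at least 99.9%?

5

Prior odds = 0.029/0.971 = 29/971.
False-positive rate = 1 − 0.88 = 0.12; likelihood ratio of a positive = 0.97/0.12 = 97/12.
Target posterior odds = 0.999/0.001 = 999.
Need (29/971) × (97/12)ⁿ ≥ 999, i.e. (97/12)ⁿ ≥ 970029/29.
(97/12)⁴ = 88529281/20736 falls short of 970029/29 but (97/12)⁵ ≈34510.6 reaches it, so n = 5.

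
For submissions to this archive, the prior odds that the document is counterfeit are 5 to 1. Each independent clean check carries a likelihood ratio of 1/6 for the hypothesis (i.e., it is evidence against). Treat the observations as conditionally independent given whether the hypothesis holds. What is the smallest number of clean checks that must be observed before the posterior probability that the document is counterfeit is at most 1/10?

3

Prior odds = 5.
Likelihood ratio per clean check = 1/6.
Target posterior odds = 0.1/0.9 = 1/9.
Need 5 × (1/6)ⁿ ≤ 1/9, i.e. (1/6)ⁿ ≤ 1/45.
(1/6)² = 1/36 is still above 1/45 but (1/6)³ = 1/216 is at or below it, so n = 3.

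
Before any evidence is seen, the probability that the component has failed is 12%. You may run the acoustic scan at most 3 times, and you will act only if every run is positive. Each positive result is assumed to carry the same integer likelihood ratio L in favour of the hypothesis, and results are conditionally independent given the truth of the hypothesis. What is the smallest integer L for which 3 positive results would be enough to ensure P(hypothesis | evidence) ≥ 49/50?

8

Prior odds = 0.12/0.88 = 3/22.
Target odds = 0.98/0.02 = 49.
Need L³ ≥ 49 ÷ (3/22) = 1078/3.
7³ = 343 < 1078/3 ≤ 512 = 8³, so L = 8.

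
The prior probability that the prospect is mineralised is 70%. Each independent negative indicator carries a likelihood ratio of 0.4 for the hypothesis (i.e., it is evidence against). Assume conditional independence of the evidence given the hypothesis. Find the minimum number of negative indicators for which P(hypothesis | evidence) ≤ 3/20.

Prior odds: 0.7 ÷ 0.3 = 7/3.
Likelihood ratio per negative indicator = 0.4.
Target posterior odds = 0.15/0.85 = 3/17.
Need (7/3) × 0.4ⁿ ≤ 3/17, i.e. 0.4ⁿ ≤ 9/119.
0.4² = 0.16 is still above 9/119 but 0.4³ = 0.064 is at or below it, so n = 3.

3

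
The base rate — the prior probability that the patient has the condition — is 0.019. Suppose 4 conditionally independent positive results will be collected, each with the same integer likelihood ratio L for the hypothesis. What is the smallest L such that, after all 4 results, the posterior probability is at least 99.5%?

Prior odds = 0.019/0.981 = 19/981.
Target odds = 0.995/0.005 = 199.
Need L⁴ ≥ 199 ÷ (19/981) = 195219/19.
10⁴ = 10000 < 195219/19 ≤ 14641 = 11⁴, so L = 11.

11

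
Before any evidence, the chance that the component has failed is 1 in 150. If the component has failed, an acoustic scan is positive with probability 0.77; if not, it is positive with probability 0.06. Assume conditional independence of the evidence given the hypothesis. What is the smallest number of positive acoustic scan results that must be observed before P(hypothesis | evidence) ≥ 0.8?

Prior odds: (1/150) ÷ (149/150) = 1/149.
Likelihood ratio of a positive = 0.77/0.06 = 77/6.
Target odds: 0.8 ÷ 0.2 = 4.
Need (1/149) × (77/6)ⁿ ≥ 4, i.e. (77/6)ⁿ ≥ 596.
(77/6)² = 5929/36 falls short of 596 but (77/6)³ = 456533/216 reaches it, so n = 3.

3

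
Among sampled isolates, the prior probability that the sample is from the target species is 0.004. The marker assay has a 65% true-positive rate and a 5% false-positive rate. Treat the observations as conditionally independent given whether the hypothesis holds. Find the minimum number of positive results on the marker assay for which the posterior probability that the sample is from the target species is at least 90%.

4

Prior odds = 0.004/0.996 = 1/249.
Likelihood ratio of a positive result = 0.65/0.05 = 13.
Target odds: 0.9 ÷ 0.1 = 9.
Require 13ⁿ ≥ 9 ÷ (1/249) = 2241.
13³ = 2197 falls short of 2241 but 13⁴ = 28561 reaches it, so n = 4.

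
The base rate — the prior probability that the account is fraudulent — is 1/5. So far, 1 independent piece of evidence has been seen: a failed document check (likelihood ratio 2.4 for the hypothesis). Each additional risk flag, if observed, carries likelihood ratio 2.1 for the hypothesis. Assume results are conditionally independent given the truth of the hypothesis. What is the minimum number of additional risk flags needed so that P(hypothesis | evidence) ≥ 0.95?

5

Prior odds = 0.2/0.8 = 0.25.
Bayes factor of the evidence already in hand = 2.4.
Odds after that evidence = 0.25 × 2.4 = 0.6.
Target odds = 0.95/0.05 = 19.
Need 2.1ⁿ ≥ 19 ÷ 0.6 = 95/3.
2.1⁴ = 19.4481 falls short of 95/3 but 2.1⁵ = 4084101/100000 reaches it, so n = 5.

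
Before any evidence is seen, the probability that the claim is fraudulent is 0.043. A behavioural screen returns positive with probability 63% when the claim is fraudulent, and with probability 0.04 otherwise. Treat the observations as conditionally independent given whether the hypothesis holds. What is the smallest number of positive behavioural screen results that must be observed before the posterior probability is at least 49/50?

Prior odds = 0.043/0.957 = 43/957.
Likelihood ratio of a positive result = 0.63/0.04 = 15.75.
Target odds: 0.98 ÷ 0.02 = 49.
Need (43/957) × 15.75ⁿ ≥ 49, i.e. 15.75ⁿ ≥ 46893/43.
15.75² = 248.0625 falls short of 46893/43 but 15.75³ = 3906.984375 reaches it, so n = 3.

3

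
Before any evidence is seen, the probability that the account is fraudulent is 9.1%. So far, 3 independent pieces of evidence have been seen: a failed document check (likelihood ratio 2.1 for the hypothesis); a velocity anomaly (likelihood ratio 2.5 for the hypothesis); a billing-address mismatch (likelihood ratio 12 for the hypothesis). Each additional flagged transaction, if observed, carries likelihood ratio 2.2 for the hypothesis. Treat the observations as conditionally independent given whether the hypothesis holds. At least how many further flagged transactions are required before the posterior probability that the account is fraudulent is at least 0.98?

Prior odds = 0.091/0.909 = 91/909.
Combined Bayes factor of the evidence already in hand = 2.1 × 2.5 × 12 = 63.
Odds after that evidence = (91/909) × 63 = 637/101.
Target odds = 0.98/0.02 = 49.
Need 2.2ⁿ ≥ 49 ÷ (637/101) = 101/13.
2.2² = 4.84 falls short of 101/13 but 2.2³ = 10.648 reaches it, so n = 3.

3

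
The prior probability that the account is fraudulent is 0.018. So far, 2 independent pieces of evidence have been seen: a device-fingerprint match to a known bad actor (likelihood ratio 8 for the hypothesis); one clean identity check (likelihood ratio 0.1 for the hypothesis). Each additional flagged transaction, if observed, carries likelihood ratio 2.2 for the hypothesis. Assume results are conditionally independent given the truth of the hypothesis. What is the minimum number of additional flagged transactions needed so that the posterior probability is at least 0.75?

7

Prior odds = 0.018/0.982 = 9/491.
Combined Bayes factor of the evidence already in hand = 8 × 0.1 = 0.8.
Odds after that evidence = (9/491) × 0.8 = 36/2455.
Target odds = 0.75/0.25 = 3.
Need 2.2ⁿ ≥ 3 ÷ (36/2455) = 2455/12.
2.2⁶ = 1771561/15625 falls short of 2455/12 but 2.2⁷ = 19487171/78125 reaches it, so n = 7.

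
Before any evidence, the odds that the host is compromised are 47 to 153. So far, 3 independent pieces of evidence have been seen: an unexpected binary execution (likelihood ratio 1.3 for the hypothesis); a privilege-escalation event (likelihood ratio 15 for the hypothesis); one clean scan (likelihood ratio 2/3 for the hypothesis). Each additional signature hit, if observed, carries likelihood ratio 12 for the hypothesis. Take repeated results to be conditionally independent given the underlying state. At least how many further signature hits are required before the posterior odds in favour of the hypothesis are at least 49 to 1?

2

Prior odds = 47/153.
Combined Bayes factor of the evidence already in hand = 1.3 × 15 × (2/3) = 13.
Odds after that evidence = (47/153) × 13 = 611/153.
Target odds = 49.
Need 12ⁿ ≥ 49 ÷ (611/153) = 7497/611.
12¹ = 12 falls short of 7497/611 but 12² = 144 reaches it, so n = 2.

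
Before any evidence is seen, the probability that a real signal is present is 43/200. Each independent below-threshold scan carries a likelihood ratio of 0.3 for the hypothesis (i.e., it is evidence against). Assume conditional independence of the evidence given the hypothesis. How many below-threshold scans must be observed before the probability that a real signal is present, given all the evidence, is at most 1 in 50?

3

Prior odds = 0.215/0.785 = 43/157.
Likelihood ratio per below-threshold scan = 0.3.
Target posterior odds = 0.02/0.98 = 1/49.
Require 0.3ⁿ ≤ 1/49 ÷ (43/157) = 157/2107.
0.3² = 0.09 is still above 157/2107 but 0.3³ = 0.027 is at or below it, so n = 3.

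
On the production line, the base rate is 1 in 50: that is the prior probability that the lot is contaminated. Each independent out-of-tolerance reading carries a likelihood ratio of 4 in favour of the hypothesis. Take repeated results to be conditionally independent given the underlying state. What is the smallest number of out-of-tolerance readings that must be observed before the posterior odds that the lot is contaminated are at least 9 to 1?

5

Prior odds = 0.02/0.98 = 1/49.
Likelihood ratio per out-of-tolerance reading = 4.
Target odds = 9.
Need (1/49) × 4ⁿ ≥ 9, i.e. 4ⁿ ≥ 441.
4⁴ = 256 falls short of 441 but 4⁵ = 1024 reaches it, so n = 5.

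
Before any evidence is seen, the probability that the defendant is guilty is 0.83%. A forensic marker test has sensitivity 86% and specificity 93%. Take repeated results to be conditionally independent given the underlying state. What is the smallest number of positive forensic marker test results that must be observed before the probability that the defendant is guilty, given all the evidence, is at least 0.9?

Prior odds: 0.0083 ÷ 0.9917 = 83/9917.
False-positive rate = 1 − 0.93 = 0.07; likelihood ratio of a positive = 0.86/0.07 = 86/7.
Target odds: 0.9 ÷ 0.1 = 9.
Require (86/7)ⁿ ≥ 9 ÷ (83/9917) = 89253/83.
(86/7)² = 7396/49 falls short of 89253/83 but (86/7)³ = 636056/343 reaches it, so n = 3.

3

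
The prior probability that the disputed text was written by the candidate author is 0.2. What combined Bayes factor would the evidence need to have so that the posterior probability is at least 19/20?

Prior odds = 0.2/0.8 = 0.25.
Target odds = 0.95/0.05 = 19.
Required Bayes factor = 19 ÷ 0.25 = 76.

76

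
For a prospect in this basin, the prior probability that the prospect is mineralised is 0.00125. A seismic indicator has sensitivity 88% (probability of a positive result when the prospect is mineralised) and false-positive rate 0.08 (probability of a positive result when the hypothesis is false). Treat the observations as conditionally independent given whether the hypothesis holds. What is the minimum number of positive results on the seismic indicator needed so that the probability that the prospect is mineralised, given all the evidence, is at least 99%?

5

Prior odds: 0.00125 ÷ 0.99875 = 1/799.
Likelihood ratio of a positive result = 0.88/0.08 = 11.
Target odds: 0.99 ÷ 0.01 = 99.
Require 11ⁿ ≥ 99 ÷ (1/799) = 79101.
11⁴ = 14641 falls short of 79101 but 11⁵ = 161051 reaches it, so n = 5.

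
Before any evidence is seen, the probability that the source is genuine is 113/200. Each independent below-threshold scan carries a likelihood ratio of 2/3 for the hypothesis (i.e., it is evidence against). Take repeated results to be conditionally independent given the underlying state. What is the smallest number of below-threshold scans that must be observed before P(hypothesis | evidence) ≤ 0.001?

18

Prior odds: 0.565 ÷ 0.435 = 113/87.
Likelihood ratio per below-threshold scan = 2/3.
Target odds: 0.001 ÷ 0.999 = 1/999.
Need (113/87) × (2/3)ⁿ ≤ 1/999, i.e. (2/3)ⁿ ≤ 29/37629.
(2/3)¹⁷ = 131072/129140163 is still above 29/37629 but (2/3)¹⁸ = 262144/387420489 is at or below it, so n = 18.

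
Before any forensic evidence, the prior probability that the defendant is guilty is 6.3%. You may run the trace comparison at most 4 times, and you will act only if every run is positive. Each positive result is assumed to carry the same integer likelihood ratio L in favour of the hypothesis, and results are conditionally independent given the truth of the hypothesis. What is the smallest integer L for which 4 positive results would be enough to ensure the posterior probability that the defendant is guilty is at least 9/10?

Prior odds = 0.063/0.937 = 63/937.
Target odds = 0.9/0.1 = 9.
Need L⁴ ≥ 9 ÷ (63/937) = 937/7.
3⁴ = 81 < 937/7 ≤ 256 = 4⁴, so L = 4.

4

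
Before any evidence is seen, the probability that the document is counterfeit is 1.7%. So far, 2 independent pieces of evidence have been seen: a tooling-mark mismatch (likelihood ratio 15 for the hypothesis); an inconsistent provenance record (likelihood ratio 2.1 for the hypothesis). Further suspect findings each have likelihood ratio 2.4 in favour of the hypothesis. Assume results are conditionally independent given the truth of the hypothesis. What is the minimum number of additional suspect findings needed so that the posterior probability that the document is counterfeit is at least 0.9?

4

Prior odds = 0.017/0.983 = 17/983.
Combined Bayes factor of the evidence already in hand = 15 × 2.1 = 31.5.
Odds after that evidence = (17/983) × 31.5 = 1071/1966.
Target odds = 0.9/0.1 = 9.
Need 2.4ⁿ ≥ 9 ÷ (1071/1966) = 1966/119.
2.4³ = 13.824 falls short of 1966/119 but 2.4⁴ = 33.1776 reaches it, so n = 4.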